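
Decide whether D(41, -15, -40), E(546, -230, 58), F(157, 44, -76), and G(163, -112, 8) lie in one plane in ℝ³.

Yes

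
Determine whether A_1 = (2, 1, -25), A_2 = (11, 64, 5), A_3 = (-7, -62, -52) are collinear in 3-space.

A_1A_2 = (9, 63, 30), A_1A_3 = (-9, -63, -27).
A_1A_2 × A_1A_3 = (189, -27, 0).
The cross product is nonzero, so the points do not lie on one line.

No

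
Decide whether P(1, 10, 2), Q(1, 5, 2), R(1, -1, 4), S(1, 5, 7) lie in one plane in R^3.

The four points are coplanar iff the 3×3 determinant with rows PQ, PR, PS is zero.
Rows: (0, -5, 0), (0, -11, 2), (0, -5, 5).
Expanding along the first row: (0)(-45) − (-5)(0) + (0)(0) = 0.
Zero determinant ⇒ coplanar.

Yes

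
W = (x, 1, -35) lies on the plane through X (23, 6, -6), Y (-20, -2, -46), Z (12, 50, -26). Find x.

-8

Coplanarity requires XY · (XZ × XW) = 0.
XY = (-43, -8, -40), XZ = (-11, 44, -20); the triple product is linear in x with coefficient 1920 and constant term 15360.
Setting it to zero: x = -8.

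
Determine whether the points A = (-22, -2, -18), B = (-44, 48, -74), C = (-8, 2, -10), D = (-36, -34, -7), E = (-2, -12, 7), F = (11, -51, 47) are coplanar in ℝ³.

No

The plane through A, B, C has normal n = AB × AC = (624, -608, -788) and equation n·P = 1672.
Checking the remaining points: n·D = 3724, n·E = 532, n·F = 836.
Since n·D = 3724 ≠ 1672, D is off the plane and the points are not all coplanar.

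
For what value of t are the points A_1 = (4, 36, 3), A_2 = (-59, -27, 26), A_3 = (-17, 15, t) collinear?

Collinearity requires A_1A_2 × A_1A_3 = 0; each component is linear in t.
The x-component gives (-63)t + (672) = 0, so t = 32/3.
The remaining components then also vanish.

32/3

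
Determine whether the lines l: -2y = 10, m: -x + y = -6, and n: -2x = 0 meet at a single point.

No

Intersecting l and m: solving the 2×2 system gives (x, y) = (1, -5).
Substitute into n: (-2)(1) + (0)(-5) = -2.
But n requires 0 ≠ -2, so the three lines have no common point.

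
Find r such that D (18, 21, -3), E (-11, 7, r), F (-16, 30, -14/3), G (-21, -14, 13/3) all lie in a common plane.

0

Coplanarity ⇔ det[DE; DF; DG] = 0.
Expanding, this is linear in r: (1541)r + (0) = 0.
So r = 0.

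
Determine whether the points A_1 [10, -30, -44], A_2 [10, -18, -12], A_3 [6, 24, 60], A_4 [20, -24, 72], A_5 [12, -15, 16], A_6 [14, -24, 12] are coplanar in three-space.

The plane through A_1, A_2, A_3 has normal n = A_1A_2 × A_1A_3 = (-480, -128, 48) and equation n·P = -3072.
Checking the remaining points: n·A_4 = -3072, n·A_5 = -3072, n·A_6 = -3072.
All equal -3072, so all 6 points lie in one plane.

Yes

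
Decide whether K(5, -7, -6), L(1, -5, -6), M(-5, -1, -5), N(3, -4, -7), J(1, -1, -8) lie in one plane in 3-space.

The plane through K, L, M has normal n = KL × KM = (2, 4, -4) and equation n·P = 6.
Checking the remaining points: n·N = 18, n·J = 30.
Since n·N = 18 ≠ 6, N is off the plane and the points are not all coplanar.

No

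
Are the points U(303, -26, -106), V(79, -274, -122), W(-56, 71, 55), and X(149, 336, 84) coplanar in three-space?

Yes

With U as base: UV = (-224, -248, -16), UW = (-359, 97, 161), UX = (-154, 362, 190).
UW × UX = (-39852, 43416, -115020).
UV · (UW × UX) = 0.
The scalar triple product vanishes, so the four points are coplanar.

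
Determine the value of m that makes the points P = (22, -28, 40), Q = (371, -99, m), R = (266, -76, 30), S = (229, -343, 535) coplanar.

30

Normal to plane PRS: n = (-26910, -122850, -66924); plane equation n·X = 170820.
Requiring n·Q = 170820: (-66924)m + (2178540) = 170820.
So m = 30.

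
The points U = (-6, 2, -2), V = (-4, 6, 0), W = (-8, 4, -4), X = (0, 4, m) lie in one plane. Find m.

4

Coplanarity ⇔ det[UV; UW; UX] = 0.
Expanding, this is linear in m: (12)m + (-48) = 0.
So m = 4.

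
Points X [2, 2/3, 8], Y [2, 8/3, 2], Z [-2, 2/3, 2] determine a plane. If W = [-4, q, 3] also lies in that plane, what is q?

-2/3

A normal to the plane is n = XY × XZ = (-12, 24, 8).
W lies in the plane iff n · XW = 0.
This gives (24)q + (16) = 0, so q = -2/3.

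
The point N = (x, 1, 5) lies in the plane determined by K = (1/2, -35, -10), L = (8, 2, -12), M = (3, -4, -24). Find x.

A normal to the plane is n = KL × KM = (-456, 100, 140).
N lies in the plane iff n · KN = 0.
This gives (-456)x + (5928) = 0, so x = 13.

13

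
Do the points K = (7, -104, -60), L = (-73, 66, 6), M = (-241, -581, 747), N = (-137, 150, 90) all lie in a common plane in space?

Yes

With K as base: KL = (-80, 170, 66), KM = (-248, -477, 807), KN = (-144, 254, 150).
KM × KN = (-276528, -79008, -131680).
KL · (KM × KN) = 0.
The scalar triple product vanishes, so the four points are coplanar.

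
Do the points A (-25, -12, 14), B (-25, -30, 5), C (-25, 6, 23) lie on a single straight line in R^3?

Yes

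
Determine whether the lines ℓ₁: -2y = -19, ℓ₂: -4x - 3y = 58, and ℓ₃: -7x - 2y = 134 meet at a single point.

No

The three lines meet at one point iff the augmented coefficient matrix [aᵢ bᵢ cᵢ] has rank < 3, i.e. its determinant vanishes.
Here the determinant is -13.
Nonzero, so no common point exists.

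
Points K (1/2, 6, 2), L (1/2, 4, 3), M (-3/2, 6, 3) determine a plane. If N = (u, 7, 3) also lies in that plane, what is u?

-5/2

A normal to the plane is n = KL × KM = (-2, -2, -4).
N lies in the plane iff n · KN = 0.
This gives (-2)u + (-5) = 0, so u = -5/2.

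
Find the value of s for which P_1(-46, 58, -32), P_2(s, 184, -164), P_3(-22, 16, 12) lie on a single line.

Collinearity requires P_1P_2 × P_1P_3 = 0; each component is linear in s.
The y-component gives (-44)s + (-5192) = 0, so s = -118.
The remaining components then also vanish.

-118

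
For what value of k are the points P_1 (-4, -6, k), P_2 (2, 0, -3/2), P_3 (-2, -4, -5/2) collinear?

Collinearity requires P_1P_2 × P_1P_3 = 0; each component is linear in k.
The x-component gives (-4)k + (-12) = 0, so k = -3.
The remaining components then also vanish.

-3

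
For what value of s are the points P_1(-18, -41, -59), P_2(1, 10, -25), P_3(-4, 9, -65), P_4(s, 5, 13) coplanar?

4

Normal to plane P_1P_2P_3: n = (-2006, 590, 236); plane equation n·P = -2006.
Requiring n·P_4 = -2006: (-2006)s + (6018) = -2006.
So s = 4.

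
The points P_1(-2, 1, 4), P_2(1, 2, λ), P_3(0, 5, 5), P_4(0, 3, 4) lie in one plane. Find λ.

Coplanarity ⇔ det[P_1P_2; P_1P_3; P_1P_4] = 0.
Expanding, this is linear in λ: (-4)λ + (12) = 0.
So λ = 3.

3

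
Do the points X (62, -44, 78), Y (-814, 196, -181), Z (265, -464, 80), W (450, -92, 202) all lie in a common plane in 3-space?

Yes

With X as base: XY = (-876, 240, -259), XZ = (203, -420, 2), XW = (388, -48, 124).
XZ × XW = (-51984, -24396, 153216).
XY · (XZ × XW) = 0.
The scalar triple product vanishes, so the four points are coplanar.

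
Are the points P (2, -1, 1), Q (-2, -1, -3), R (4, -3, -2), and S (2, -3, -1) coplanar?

A normal to the plane through P, Q, R is n = PQ × PR = (-8, -20, 8).
The plane has equation n·X = 12. For S: n·S = 36.
36 ≠ 12, so S is off the plane.

No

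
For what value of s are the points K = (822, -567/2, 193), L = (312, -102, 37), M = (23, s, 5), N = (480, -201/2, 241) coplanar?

47/2

Normal to plane KLN: n = (37260, 77832, -31257); plane equation n·P = 2529747.
Requiring n·M = 2529747: (77832)s + (700695) = 2529747.
So s = 47/2.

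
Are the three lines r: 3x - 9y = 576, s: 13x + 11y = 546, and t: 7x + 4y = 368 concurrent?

No

Lines aᵢx + bᵢy = cᵢ with pairwise distinct directions are concurrent exactly when det[aᵢ bᵢ cᵢ] = 0.
Here the determinant is -150.
Nonzero, so no common point exists.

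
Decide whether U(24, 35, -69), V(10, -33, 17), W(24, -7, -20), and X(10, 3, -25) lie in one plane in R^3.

Yes

With U as base: UV = (-14, -68, 86), UW = (0, -42, 49), UX = (-14, -32, 44).
UW × UX = (-280, -686, -588).
UV · (UW × UX) = 0.
The scalar triple product vanishes, so the four points are coplanar.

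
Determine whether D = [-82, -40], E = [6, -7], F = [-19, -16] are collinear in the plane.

DE = (88, 33), DF = (63, 24).
If collinear, DF would be a scalar multiple of DE. But (88)·(24) ≠ (33)·(63) (difference 33), so they are not parallel; the points are not collinear.

No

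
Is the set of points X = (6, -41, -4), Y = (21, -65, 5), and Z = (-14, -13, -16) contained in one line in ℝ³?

No

XY = (15, -24, 9), XZ = (-20, 28, -12).
Comparing components 2 and 3: (-24)(-12) − (9)(28) = 36 ≠ 0, so XY and XZ are not parallel and the points are not collinear.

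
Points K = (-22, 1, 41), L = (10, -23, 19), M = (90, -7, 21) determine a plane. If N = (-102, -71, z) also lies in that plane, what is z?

-3

A normal to the plane is n = KL × KM = (304, -1824, 2432).
N lies in the plane iff n · KN = 0.
This gives (2432)z + (7296) = 0, so z = -3.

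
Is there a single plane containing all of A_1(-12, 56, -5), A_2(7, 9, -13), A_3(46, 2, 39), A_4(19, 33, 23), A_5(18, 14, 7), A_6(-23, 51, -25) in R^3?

Yes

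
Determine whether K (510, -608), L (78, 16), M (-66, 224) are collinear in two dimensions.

KL = (-432, 624), KM = (-576, 832).
Twice the signed area of △KLM is (-432)(832) − (624)(-576) = 0.
The triangle is degenerate (zero area), so the points are collinear.

Yes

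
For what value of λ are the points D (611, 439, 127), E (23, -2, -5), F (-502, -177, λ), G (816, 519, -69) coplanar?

The points are coplanar iff DE · (DF × DG) = 0.
Expanding, this is linear in λ: (-43365)λ + (25802175) = 0.
So λ = 595.

595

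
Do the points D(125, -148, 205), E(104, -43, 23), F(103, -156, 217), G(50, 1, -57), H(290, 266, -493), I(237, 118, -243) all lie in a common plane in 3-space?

The plane through D, E, F has normal n = DE × DF = (-196, 4256, 2478) and equation n·P = -146398.
Checking the remaining points: n·G = -146790, n·H = -146398, n·I = -146398.
Since n·G = -146790 ≠ -146398, G is off the plane and the points are not all coplanar.

No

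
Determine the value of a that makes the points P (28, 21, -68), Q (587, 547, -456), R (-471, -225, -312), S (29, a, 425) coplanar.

Coplanarity ⇔ det[PQ; PR; PS] = 0.
Expanding, this is linear in a: (330008)a + (54451320) = 0.
So a = -165.

-165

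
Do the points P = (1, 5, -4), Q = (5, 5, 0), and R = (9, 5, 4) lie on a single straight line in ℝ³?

Yes

PQ = (4, 0, 4), PR = (8, 0, 8).
PQ × PR = (0, 0, 0).
The cross product vanishes, so the three points are collinear.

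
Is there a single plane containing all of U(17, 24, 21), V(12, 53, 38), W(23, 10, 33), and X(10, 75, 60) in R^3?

No

With U as base: UV = (-5, 29, 17), UW = (6, -14, 12), UX = (-7, 51, 39).
UW × UX = (-1158, -318, 208).
UV · (UW × UX) = 104.
Since 104 ≠ 0, the four points are not coplanar.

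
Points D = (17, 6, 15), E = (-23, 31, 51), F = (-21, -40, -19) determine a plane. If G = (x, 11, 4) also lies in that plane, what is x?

72

A normal to the plane is n = DE × DF = (806, -2728, 2790).
G lies in the plane iff n · DG = 0.
This gives (806)x + (-58032) = 0, so x = 72.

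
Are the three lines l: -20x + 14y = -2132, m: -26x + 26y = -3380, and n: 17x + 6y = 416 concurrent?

Lines aᵢx + bᵢy = cᵢ with pairwise distinct directions are concurrent exactly when det[aᵢ bᵢ cᵢ] = 0.
Here the determinant is 0.
It vanishes, so the lines are concurrent at (52, -78).

Yes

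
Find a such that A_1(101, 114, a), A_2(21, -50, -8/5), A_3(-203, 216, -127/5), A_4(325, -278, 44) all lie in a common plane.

164/5

Coplanarity ⇔ det[A_1A_2; A_1A_3; A_1A_4] = 0.
Expanding, this is linear in a: (29792)a + (-4885888/5) = 0.
So a = 164/5.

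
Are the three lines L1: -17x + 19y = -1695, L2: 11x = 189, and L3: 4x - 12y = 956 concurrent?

No

The three lines meet at one point iff the augmented coefficient matrix [aᵢ bᵢ cᵢ] has rank < 3, i.e. its determinant vanishes.
Here the determinant is -256.
Nonzero, so no common point exists.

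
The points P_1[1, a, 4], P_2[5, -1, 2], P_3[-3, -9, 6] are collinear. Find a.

Collinearity requires P_1P_2 × P_1P_3 = 0; each component is linear in a.
The x-component gives (-4)a + (-20) = 0, so a = -5.
The remaining components then also vanish.

-5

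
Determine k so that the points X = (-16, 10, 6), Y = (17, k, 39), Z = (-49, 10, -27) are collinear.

10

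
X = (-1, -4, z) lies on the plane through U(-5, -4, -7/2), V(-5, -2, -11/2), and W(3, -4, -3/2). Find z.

-5/2

Coplanarity requires UV · (UW × UX) = 0.
UV = (0, 2, -2), UW = (8, 0, 2); the triple product is linear in z with coefficient -16 and constant term -40.
Setting it to zero: z = -5/2.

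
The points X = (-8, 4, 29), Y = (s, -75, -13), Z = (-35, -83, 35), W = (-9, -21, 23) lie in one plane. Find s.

Normal to plane XZW: n = (672, -168, 588); plane equation n·P = 11004.
Requiring n·Y = 11004: (672)s + (4956) = 11004.
So s = 9.

9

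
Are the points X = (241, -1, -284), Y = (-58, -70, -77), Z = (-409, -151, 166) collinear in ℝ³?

Yes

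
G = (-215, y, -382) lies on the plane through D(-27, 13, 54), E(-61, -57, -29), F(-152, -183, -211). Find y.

A normal to the plane is n = DE × DF = (2282, 1365, -2086).
G lies in the plane iff n · DG = 0.
This gives (1365)y + (462735) = 0, so y = -339.

-339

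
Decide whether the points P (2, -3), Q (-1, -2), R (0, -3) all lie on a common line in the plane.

No

PQ = (-3, 1), PR = (-2, 0).
det[PQ; PR] = (-3)(0) − (1)(-2) = 2.
The determinant is nonzero, so they are not collinear.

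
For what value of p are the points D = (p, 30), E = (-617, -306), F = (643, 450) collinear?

-57

Collinearity: (D − E) must be parallel to (F − E) = (1260, 756).
Cross-multiplying the components: (p − (-617))·(756) = (336)·(1260).
Solving gives p = -57.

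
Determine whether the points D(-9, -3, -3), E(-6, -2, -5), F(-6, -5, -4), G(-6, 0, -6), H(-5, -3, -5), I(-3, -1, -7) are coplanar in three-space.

No

The plane through D, E, F has normal n = DE × DF = (-5, -3, -9) and equation n·P = 81.
Checking the remaining points: n·G = 84, n·H = 79, n·I = 81.
Since n·G = 84 ≠ 81, G is off the plane and the points are not all coplanar.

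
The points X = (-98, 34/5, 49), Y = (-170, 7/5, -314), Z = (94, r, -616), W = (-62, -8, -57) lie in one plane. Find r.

The points are coplanar iff XY · (XZ × XW) = 0.
Expanding, this is linear in r: (20700)r + (1618740) = 0.
So r = -391/5.

-391/5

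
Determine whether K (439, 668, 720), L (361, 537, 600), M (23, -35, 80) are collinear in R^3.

No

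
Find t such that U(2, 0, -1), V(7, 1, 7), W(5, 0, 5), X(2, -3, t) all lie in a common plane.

5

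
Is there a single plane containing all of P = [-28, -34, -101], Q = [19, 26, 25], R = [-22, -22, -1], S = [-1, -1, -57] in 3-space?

Yes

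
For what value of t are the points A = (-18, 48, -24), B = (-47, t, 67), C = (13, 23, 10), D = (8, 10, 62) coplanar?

35

The points are coplanar iff AB · (AC × AD) = 0.
Expanding, this is linear in t: (-1782)t + (62370) = 0.
So t = 35.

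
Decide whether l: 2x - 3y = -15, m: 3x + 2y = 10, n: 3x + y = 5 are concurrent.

Yes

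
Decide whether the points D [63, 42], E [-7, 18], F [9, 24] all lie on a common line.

No

DE = (-70, -24), DF = (-54, -18).
det[DE; DF] = (-70)(-18) − (-24)(-54) = -36.
The determinant is nonzero, so they are not collinear.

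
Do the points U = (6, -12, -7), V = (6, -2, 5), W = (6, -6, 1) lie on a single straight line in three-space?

No

UV = (0, 10, 12), UW = (0, 6, 8).
UV × UW = (8, 0, 0).
The cross product is nonzero, so the points do not lie on one line.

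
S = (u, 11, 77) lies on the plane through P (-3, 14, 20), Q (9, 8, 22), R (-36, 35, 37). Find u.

24

The plane through P, Q, R has equation −144x − 270y + 54z = -2268.
Substituting S: (-144)u + (1188) = -2268, so u = 24.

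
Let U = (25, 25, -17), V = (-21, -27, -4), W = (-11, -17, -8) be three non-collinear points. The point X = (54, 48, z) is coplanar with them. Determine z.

A normal to the plane is n = UV × UW = (78, -54, 60).
X lies in the plane iff n · UX = 0.
This gives (60)z + (2040) = 0, so z = -34.

-34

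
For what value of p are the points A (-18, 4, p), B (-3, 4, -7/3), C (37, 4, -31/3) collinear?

2/3

Collinearity requires AB × AC = 0; each component is linear in p.
The y-component gives (-40)p + (80/3) = 0, so p = 2/3.
The remaining components then also vanish.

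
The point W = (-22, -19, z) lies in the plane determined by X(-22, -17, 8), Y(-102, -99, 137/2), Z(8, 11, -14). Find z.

A normal to the plane is n = XY × XZ = (110, 55, 220).
W lies in the plane iff n · XW = 0.
This gives (220)z + (-1870) = 0, so z = 17/2.

17/2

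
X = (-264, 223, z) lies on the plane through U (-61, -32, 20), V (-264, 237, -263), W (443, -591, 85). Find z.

-181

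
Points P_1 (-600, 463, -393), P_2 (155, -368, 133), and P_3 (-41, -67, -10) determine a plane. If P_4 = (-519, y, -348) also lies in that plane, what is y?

525

A normal to the plane is n = P_1P_2 × P_1P_3 = (-39493, 4869, 64379).
P_4 lies in the plane iff n · P_1P_4 = 0.
This gives (4869)y + (-2556225) = 0, so y = 525.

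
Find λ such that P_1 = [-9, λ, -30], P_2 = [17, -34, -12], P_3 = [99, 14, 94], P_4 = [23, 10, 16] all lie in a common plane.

The points are coplanar iff P_1P_2 · (P_1P_3 × P_1P_4) = 0.
Expanding, this is linear in λ: (1660)λ + (29880) = 0.
So λ = -18.

-18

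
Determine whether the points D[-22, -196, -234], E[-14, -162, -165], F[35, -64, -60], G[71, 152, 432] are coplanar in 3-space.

Yes

A normal to the plane through D, E, F is n = DE × DF = (-3192, 2541, -882).
The plane has equation n·P = -221424. For G: n·G = -221424.
Equal, so G lies in the plane and all four are coplanar.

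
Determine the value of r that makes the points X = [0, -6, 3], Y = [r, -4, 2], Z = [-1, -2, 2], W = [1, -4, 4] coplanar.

The points are coplanar iff XY · (XZ × XW) = 0.
Expanding, this is linear in r: (6)r + (6) = 0.
So r = -1.

-1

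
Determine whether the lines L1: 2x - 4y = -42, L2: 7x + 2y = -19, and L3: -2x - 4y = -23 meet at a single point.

The three lines meet at one point iff the augmented coefficient matrix [aᵢ bᵢ cᵢ] has rank < 3, i.e. its determinant vanishes.
Here the determinant is -32.
Nonzero, so no common point exists.

No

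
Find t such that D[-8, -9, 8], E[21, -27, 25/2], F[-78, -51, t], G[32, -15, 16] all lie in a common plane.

Normal to plane DEG: n = (-117, -52, 546); plane equation n·P = 5772.
Requiring n·F = 5772: (546)t + (11778) = 5772.
So t = -11.

-11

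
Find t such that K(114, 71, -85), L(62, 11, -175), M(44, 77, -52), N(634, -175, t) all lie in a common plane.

Normal to plane KLM: n = (-1440, 8016, -4512); plane equation n·P = 788496.
Requiring n·N = 788496: (-4512)t + (-2315760) = 788496.
So t = -688.

-688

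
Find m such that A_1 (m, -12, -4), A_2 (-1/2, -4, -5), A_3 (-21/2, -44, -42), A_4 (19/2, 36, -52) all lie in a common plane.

-5/2

Coplanarity ⇔ det[A_1A_2; A_1A_3; A_1A_4] = 0.
Expanding, this is linear in m: (-3360)m + (-8400) = 0.
So m = -5/2.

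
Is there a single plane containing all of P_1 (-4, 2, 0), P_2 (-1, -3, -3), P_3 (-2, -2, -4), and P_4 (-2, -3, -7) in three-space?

A normal to the plane through P_1, P_2, P_3 is n = P_1P_2 × P_1P_3 = (8, 6, -2).
The plane has equation n·P = -20. For P_4: n·P_4 = -20.
Equal, so P_4 lies in the plane and all four are coplanar.

Yes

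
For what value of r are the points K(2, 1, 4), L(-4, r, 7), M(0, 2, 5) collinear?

Direction KM = (-2, 1, 1). From the x-coordinate of L, the parameter along the line is τ = (-4 − 2)/(-2) = 3.
Then r = 1 + 3·(1) = 4.

4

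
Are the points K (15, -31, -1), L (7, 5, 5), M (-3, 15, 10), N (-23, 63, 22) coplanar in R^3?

Yes

A normal to the plane through K, L, M is n = KL × KM = (120, -20, 280).
The plane has equation n·P = 2140. For N: n·N = 2140.
Equal, so N lies in the plane and all four are coplanar.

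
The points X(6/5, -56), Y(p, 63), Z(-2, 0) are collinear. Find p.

-28/5

Collinearity: (Y − X) must be parallel to (Z − X) = (-16/5, 56).
Cross-multiplying the components: (p − 6/5)·(56) = (119)·(-16/5).
Solving gives p = -28/5.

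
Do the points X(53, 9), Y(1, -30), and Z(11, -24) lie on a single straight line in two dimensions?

XY = (-52, -39), XZ = (-42, -33).
Twice the signed area of △XYZ is (-52)(-33) − (-39)(-42) = 78.
The area is nonzero, so the three points are not collinear.

No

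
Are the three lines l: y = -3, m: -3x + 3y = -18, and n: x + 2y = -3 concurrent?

Intersecting l and m: solving the 2×2 system gives (x, y) = (3, -3).
Substitute into n: (1)(3) + (2)(-3) = -3.
This equals -3, so (3, -3) lies on all three lines and they are concurrent.

Yes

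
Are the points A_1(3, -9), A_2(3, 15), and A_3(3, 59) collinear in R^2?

A_1A_2 = (0, 24), A_1A_3 = (0, 68).
det[A_1A_2; A_1A_3] = (0)(68) − (24)(0) = 0.
The determinant is zero, so the points are collinear.

Yes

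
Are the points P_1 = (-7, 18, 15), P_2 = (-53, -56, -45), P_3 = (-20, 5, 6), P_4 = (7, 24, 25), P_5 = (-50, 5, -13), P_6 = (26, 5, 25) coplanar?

No

The plane through P_1, P_2, P_3 has normal n = P_1P_2 × P_1P_3 = (-114, 366, -364) and equation n·P = 1926.
Checking the remaining points: n·P_4 = -1114, n·P_5 = 12262, n·P_6 = -10234.
Since n·P_4 = -1114 ≠ 1926, P_4 is off the plane and the points are not all coplanar.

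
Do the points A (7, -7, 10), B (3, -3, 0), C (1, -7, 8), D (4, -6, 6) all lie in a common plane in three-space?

No

With A as base: AB = (-4, 4, -10), AC = (-6, 0, -2), AD = (-3, 1, -4).
AC × AD = (2, -18, -6).
AB · (AC × AD) = -20.
Since -20 ≠ 0, the four points are not coplanar.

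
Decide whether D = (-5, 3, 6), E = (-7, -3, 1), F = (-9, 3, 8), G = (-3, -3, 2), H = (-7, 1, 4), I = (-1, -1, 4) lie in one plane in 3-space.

The plane through D, E, F has normal n = DE × DF = (-12, 24, -24) and equation n·P = -12.
Checking the remaining points: n·G = -84, n·H = 12, n·I = -108.
Since n·G = -84 ≠ -12, G is off the plane and the points are not all coplanar.

No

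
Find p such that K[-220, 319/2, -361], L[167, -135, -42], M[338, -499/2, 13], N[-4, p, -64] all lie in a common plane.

Normal to plane KLM: n = (20328, 33264, 6048); plane equation n·P = -1349880.
Requiring n·N = -1349880: (33264)p + (-468384) = -1349880.
So p = -53/2.

-53/2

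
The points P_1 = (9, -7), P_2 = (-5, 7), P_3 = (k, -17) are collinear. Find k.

19

Collinearity: (P_3 − P_1) must be parallel to (P_2 − P_1) = (-14, 14).
Cross-multiplying the components: (k − 9)·(14) = (-10)·(-14).
Solving gives k = 19.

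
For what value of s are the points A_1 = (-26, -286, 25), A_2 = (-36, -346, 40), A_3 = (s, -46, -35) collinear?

14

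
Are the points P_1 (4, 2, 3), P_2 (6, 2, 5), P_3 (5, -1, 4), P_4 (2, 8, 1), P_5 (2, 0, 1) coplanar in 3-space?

Yes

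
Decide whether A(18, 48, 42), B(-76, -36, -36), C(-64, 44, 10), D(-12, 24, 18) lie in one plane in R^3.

No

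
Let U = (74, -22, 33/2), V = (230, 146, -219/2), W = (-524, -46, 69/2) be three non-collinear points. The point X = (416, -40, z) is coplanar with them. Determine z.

30

Coplanarity requires UV · (UW × UX) = 0.
UV = (156, 168, -126), UW = (-598, -24, 18); the triple product is linear in z with coefficient 96720 and constant term -2901600.
Setting it to zero: z = 30.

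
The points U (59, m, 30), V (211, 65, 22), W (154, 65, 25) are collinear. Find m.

65

Direction VW = (-57, 0, 3). From the x-coordinate of U, the parameter along the line is τ = (59 − 211)/(-57) = 8/3.
Then m = 65 + 8/3·(0) = 65.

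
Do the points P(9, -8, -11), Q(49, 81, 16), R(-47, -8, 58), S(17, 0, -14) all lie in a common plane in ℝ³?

The four points are coplanar iff the 3×3 determinant with rows PQ, PR, PS is zero.
Rows: (40, 89, 27), (-56, 0, 69), (8, 8, -3).
Expanding along the first row: (40)(-552) − (89)(-384) + (27)(-448) = 0.
Zero determinant ⇒ coplanar.

Yes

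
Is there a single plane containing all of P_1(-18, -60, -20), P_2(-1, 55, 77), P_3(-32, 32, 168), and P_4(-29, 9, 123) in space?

Yes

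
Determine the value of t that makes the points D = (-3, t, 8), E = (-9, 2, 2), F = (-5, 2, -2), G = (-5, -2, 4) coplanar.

The points are coplanar iff DE · (DF × DG) = 0.
Expanding, this is linear in t: (24)t + (144) = 0.
So t = -6.

-6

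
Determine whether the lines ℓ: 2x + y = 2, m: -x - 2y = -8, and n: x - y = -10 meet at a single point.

No

Lines aᵢx + bᵢy = cᵢ with pairwise distinct directions are concurrent exactly when det[aᵢ bᵢ cᵢ] = 0.
Here the determinant is 12.
Nonzero, so no common point exists.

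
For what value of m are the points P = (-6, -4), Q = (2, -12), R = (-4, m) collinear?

Collinearity: (R − P) must be parallel to (Q − P) = (8, -8).
Cross-multiplying the components: (m − (-4))·(8) = (2)·(-8).
Solving gives m = -6.

-6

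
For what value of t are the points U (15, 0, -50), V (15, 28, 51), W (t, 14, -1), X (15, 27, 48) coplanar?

15

The points are coplanar iff UV · (UW × UX) = 0.
Expanding, this is linear in t: (-17)t + (255) = 0.
So t = 15.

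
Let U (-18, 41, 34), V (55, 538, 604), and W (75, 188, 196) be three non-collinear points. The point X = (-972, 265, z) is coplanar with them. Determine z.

382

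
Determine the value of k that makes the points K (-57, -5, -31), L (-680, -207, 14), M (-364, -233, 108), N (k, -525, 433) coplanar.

Normal to plane KLM: n = (-17818, 72782, 80030); plane equation n·P = -1829214.
Requiring n·N = -1829214: (-17818)k + (-3557560) = -1829214.
So k = -97.

-97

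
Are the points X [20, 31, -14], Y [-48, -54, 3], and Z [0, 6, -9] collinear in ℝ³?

Yes

XY = (-68, -85, 17), XZ = (-20, -25, 5).
XY × XZ = (0, 0, 0).
The cross product vanishes, so the three points are collinear.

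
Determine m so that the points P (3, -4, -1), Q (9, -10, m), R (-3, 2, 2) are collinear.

Direction PR = (-6, 6, 3). From the x-coordinate of Q, the parameter along the line is τ = (9 − 3)/(-6) = -1.
Then m = (-1) + (-1)·(3) = -4.

-4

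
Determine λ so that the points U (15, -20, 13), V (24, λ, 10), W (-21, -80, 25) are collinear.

Collinearity requires UV × UW = 0; each component is linear in λ.
The x-component gives (12)λ + (60) = 0, so λ = -5.
The remaining components then also vanish.

-5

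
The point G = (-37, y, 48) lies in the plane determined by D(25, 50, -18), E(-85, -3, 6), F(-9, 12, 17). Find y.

-21

The plane through D, E, F has equation −943x + 3034y + 2378z = 85321.
Substituting G: (3034)y + (149035) = 85321, so y = -21.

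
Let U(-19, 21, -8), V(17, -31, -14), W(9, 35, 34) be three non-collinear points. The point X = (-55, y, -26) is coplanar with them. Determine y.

Coplanarity requires UV · (UW × UX) = 0.
UV = (36, -52, -6), UW = (28, 14, 42); the triple product is linear in y with coefficient -1680 and constant term 75600.
Setting it to zero: y = 45.

45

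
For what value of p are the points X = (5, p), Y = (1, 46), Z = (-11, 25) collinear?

53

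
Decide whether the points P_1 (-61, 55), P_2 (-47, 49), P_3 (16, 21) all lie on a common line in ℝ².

No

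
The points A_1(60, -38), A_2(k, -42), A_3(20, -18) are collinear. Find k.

68

Collinearity: (A_2 − A_1) must be parallel to (A_3 − A_1) = (-40, 20).
Cross-multiplying the components: (k − 60)·(20) = (-4)·(-40).
Solving gives k = 68.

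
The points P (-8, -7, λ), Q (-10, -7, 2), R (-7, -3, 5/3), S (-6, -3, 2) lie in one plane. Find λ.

8/3

Coplanarity ⇔ det[PQ; PR; PS] = 0.
Expanding, this is linear in λ: (4)λ + (-32/3) = 0.
So λ = 8/3.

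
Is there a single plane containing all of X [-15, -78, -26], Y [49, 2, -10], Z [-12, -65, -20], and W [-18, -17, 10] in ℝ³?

Yes

The four points are coplanar iff the 3×3 determinant with rows XY, XZ, XW is zero.
Rows: (64, 80, 16), (3, 13, 6), (-3, 61, 36).
Expanding along the first row: (64)(102) − (80)(126) + (16)(222) = 0.
Zero determinant ⇒ coplanar.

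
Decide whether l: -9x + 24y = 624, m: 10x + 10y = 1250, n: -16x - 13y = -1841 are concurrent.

The three lines meet at one point iff the augmented coefficient matrix [aᵢ bᵢ cᵢ] has rank < 3, i.e. its determinant vanishes.
Here the determinant is 0.
It vanishes, so the lines are concurrent at (72, 53).

Yes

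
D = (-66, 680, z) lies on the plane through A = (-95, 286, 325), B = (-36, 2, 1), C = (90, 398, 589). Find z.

Coplanarity requires AB · (AC × AD) = 0.
AB = (59, -284, -324), AC = (185, 112, 264); the triple product is linear in z with coefficient 59148 and constant term -50098356.
Setting it to zero: z = 847.

847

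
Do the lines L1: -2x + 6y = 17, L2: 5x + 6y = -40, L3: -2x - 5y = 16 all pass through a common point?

No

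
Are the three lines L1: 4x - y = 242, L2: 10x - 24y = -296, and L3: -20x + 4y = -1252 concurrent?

No

The three lines meet at one point iff the augmented coefficient matrix [aᵢ bᵢ cᵢ] has rank < 3, i.e. its determinant vanishes.
Here the determinant is 8.
Nonzero, so no common point exists.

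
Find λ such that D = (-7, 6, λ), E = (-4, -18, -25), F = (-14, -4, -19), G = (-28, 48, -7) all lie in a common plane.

-21

The points are coplanar iff DE · (DF × DG) = 0.
Expanding, this is linear in λ: (324)λ + (6804) = 0.
So λ = -21.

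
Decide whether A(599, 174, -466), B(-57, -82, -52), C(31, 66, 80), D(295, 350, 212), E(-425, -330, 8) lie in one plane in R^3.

The plane through A, B, C has normal n = AB × AC = (-95064, 123024, -74560) and equation n·P = -792200.
Checking the remaining points: n·D = -792200, n·E = -792200.
All equal -792200, so all 5 points lie in one plane.

Yes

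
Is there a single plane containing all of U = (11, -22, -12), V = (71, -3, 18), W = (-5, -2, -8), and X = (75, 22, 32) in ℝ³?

No

With U as base: UV = (60, 19, 30), UW = (-16, 20, 4), UX = (64, 44, 44).
UW × UX = (704, 960, -1984).
UV · (UW × UX) = 960.
Since 960 ≠ 0, the four points are not coplanar.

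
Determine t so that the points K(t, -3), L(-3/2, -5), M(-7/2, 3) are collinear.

-2

Collinearity: (K − L) must be parallel to (M − L) = (-2, 8).
Cross-multiplying the components: (t − (-3/2))·(8) = (2)·(-2).
Solving gives t = -2.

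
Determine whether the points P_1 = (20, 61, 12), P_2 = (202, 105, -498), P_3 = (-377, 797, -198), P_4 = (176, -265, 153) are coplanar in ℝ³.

Yes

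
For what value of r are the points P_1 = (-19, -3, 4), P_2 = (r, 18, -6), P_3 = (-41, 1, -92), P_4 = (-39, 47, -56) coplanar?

-24

Normal to plane P_1P_3P_4: n = (4560, 600, -1020); plane equation n·P = -92520.
Requiring n·P_2 = -92520: (4560)r + (16920) = -92520.
So r = -24.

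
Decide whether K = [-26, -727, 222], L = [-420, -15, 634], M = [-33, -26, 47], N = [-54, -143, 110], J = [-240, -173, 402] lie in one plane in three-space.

The plane through K, L, M has normal n = KL × KM = (-413412, -71834, -271210) and equation n·P = 2763410.
Checking the remaining points: n·N = 2763410, n·J = 2619742.
Since n·J = 2619742 ≠ 2763410, J is off the plane and the points are not all coplanar.

No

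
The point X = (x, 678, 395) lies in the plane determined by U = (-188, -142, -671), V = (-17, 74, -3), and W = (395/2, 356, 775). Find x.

649/2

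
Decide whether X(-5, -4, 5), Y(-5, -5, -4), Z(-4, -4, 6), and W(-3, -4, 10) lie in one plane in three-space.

No

With X as base: XY = (0, -1, -9), XZ = (1, 0, 1), XW = (2, 0, 5).
XZ × XW = (0, -3, 0).
XY · (XZ × XW) = 3.
Since 3 ≠ 0, the four points are not coplanar.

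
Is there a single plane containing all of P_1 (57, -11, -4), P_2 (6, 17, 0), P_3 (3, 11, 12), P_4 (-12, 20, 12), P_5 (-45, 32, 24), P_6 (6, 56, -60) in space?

The plane through P_1, P_2, P_3 has normal n = P_1P_2 × P_1P_3 = (360, 600, 390) and equation n·P = 12360.
Checking the remaining points: n·P_4 = 12360, n·P_5 = 12360, n·P_6 = 12360.
All equal 12360, so all 6 points lie in one plane.

Yes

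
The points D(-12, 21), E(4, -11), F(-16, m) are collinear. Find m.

Collinearity: (F − D) must be parallel to (E − D) = (16, -32).
Cross-multiplying the components: (m − 21)·(16) = (-4)·(-32).
Solving gives m = 29.

29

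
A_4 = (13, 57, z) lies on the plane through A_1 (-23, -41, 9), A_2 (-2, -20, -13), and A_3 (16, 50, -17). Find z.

-11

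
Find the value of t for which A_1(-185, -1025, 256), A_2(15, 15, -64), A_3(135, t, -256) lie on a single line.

Direction A_1A_2 = (200, 1040, -320). From the x-coordinate of A_3, the parameter along the line is τ = (135 − (-185))/200 = 8/5.
Then t = (-1025) + 8/5·(1040) = 639.

639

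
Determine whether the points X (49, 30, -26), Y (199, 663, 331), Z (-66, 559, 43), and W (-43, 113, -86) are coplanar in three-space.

With X as base: XY = (150, 633, 357), XZ = (-115, 529, 69), XW = (-92, 83, -60).
XZ × XW = (-37467, -13248, 39123).
XY · (XZ × XW) = -39123.
Since -39123 ≠ 0, the four points are not coplanar.

No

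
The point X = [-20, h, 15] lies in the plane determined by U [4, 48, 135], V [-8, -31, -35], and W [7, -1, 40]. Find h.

A normal to the plane is n = UV × UW = (-825, -1650, 825).
X lies in the plane iff n · UX = 0.
This gives (-1650)h + (0) = 0, so h = 0.

0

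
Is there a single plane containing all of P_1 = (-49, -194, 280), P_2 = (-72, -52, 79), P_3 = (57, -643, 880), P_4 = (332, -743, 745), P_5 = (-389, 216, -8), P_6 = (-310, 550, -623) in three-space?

The plane through P_1, P_2, P_3 has normal n = P_1P_2 × P_1P_3 = (-5049, -7506, -4725) and equation n·P = 380565.
Checking the remaining points: n·P_4 = 380565, n·P_5 = 380565, n·P_6 = 380565.
All equal 380565, so all 6 points lie in one plane.

Yes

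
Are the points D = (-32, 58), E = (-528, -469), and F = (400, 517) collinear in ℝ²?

Yes

DE = (-496, -527), DF = (432, 459).
Twice the signed area of △DEF is (-496)(459) − (-527)(432) = 0.
The triangle is degenerate (zero area), so the points are collinear.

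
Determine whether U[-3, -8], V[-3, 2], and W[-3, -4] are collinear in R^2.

Yes

UV = (0, 10), UW = (0, 4).
Twice the signed area of △UVW is (0)(4) − (10)(0) = 0.
The triangle is degenerate (zero area), so the points are collinear.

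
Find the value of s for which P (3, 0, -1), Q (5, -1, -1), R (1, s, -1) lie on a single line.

1

Collinearity requires PQ × PR = 0; each component is linear in s.
The z-component gives (2)s + (-2) = 0, so s = 1.
The remaining components then also vanish.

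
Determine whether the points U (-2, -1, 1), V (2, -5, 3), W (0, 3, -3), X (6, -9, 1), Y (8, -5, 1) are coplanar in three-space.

No

The plane through U, V, W has normal n = UV × UW = (8, 20, 24) and equation n·P = -12.
Checking the remaining points: n·X = -108, n·Y = -12.
Since n·X = -108 ≠ -12, X is off the plane and the points are not all coplanar.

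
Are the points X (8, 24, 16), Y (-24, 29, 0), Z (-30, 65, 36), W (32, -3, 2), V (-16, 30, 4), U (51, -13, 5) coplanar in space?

The plane through X, Y, Z has normal n = XY × XZ = (756, 1248, -1122) and equation n·P = 18048.
Checking the remaining points: n·W = 18204, n·V = 20856, n·U = 16722.
Since n·W = 18204 ≠ 18048, W is off the plane and the points are not all coplanar.

No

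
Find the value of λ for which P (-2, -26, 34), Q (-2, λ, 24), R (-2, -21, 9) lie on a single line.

-24

Collinearity requires PQ × PR = 0; each component is linear in λ.
The x-component gives (-25)λ + (-600) = 0, so λ = -24.
The remaining components then also vanish.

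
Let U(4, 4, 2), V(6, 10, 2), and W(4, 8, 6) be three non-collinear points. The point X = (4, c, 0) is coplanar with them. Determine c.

2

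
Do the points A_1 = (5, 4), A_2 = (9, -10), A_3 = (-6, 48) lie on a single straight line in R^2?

No

A_1A_2 = (4, -14), A_1A_3 = (-11, 44).
det[A_1A_2; A_1A_3] = (4)(44) − (-14)(-11) = 22.
The determinant is nonzero, so they are not collinear.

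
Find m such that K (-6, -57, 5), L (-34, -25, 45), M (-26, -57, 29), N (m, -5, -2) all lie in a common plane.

17/2

The points are coplanar iff KL · (KM × KN) = 0.
Expanding, this is linear in m: (768)m + (-6528) = 0.
So m = 17/2.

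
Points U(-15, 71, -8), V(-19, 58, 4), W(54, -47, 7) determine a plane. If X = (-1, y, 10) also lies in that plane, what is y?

24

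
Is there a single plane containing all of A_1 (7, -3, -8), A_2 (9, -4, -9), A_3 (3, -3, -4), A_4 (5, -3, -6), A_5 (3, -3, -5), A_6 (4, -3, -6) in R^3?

No

The plane through A_1, A_2, A_3 has normal n = A_1A_2 × A_1A_3 = (-4, -4, -4) and equation n·P = 16.
Checking the remaining points: n·A_4 = 16, n·A_5 = 20, n·A_6 = 20.
Since n·A_5 = 20 ≠ 16, A_5 is off the plane and the points are not all coplanar.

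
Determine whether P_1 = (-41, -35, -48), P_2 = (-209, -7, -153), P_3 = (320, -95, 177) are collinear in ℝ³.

P_1P_2 = (-168, 28, -105), P_1P_3 = (361, -60, 225).
P_1P_2 × P_1P_3 = (0, -105, -28).
The cross product is nonzero, so the points do not lie on one line.

No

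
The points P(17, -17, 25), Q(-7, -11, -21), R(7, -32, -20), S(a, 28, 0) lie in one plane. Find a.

The points are coplanar iff PQ · (PR × PS) = 0.
Expanding, this is linear in a: (-960)a + (-22080) = 0.
So a = -23.

-23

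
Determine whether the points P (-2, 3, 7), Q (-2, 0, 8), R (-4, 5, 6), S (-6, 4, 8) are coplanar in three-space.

No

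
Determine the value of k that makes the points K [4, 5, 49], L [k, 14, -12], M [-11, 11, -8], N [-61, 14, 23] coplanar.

-36

Coplanarity ⇔ det[KL; KM; KN] = 0.
Expanding, this is linear in k: (357)k + (12852) = 0.
So k = -36.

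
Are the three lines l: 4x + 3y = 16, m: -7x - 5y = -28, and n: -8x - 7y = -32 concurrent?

Yes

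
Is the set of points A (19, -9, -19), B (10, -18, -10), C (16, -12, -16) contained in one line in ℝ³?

AB = (-9, -9, 9), AC = (-3, -3, 3).
Each component of AC is 1/3 times the corresponding component of AB, so AC = 1/3·AB and the points are collinear.

Yes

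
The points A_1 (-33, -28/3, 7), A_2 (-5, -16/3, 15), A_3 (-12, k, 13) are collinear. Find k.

Direction A_1A_2 = (28, 4, 8). From the x-coordinate of A_3, the parameter along the line is τ = (-12 − (-33))/28 = 3/4.
Then k = (-28/3) + 3/4·(4) = -19/3.

-19/3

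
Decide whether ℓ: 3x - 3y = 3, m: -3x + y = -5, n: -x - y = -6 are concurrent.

Lines aᵢx + bᵢy = cᵢ with pairwise distinct directions are concurrent exactly when det[aᵢ bᵢ cᵢ] = 0.
Here the determinant is 18.
Nonzero, so no common point exists.

No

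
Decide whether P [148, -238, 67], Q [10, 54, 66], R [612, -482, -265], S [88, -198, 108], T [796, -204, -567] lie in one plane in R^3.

The plane through P, Q, R has normal n = PQ × PR = (-97188, -46280, -101816) and equation n·X = -10190856.
Checking the remaining points: n·S = -10385232, n·T = -10190856.
Since n·S = -10385232 ≠ -10190856, S is off the plane and the points are not all coplanar.

No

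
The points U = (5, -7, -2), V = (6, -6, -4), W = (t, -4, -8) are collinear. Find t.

Direction UV = (1, 1, -2). From the y-coordinate of W, the parameter along the line is τ = (-4 − (-7))/1 = 3.
Then t = 5 + 3·(1) = 8.

8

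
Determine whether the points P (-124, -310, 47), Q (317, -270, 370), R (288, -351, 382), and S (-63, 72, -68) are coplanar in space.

Yes

The four points are coplanar iff the 3×3 determinant with rows PQ, PR, PS is zero.
Rows: (441, 40, 323), (412, -41, 335), (61, 382, -115).
Expanding along the first row: (441)(-123255) − (40)(-67815) + (323)(159885) = 0.
Zero determinant ⇒ coplanar.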